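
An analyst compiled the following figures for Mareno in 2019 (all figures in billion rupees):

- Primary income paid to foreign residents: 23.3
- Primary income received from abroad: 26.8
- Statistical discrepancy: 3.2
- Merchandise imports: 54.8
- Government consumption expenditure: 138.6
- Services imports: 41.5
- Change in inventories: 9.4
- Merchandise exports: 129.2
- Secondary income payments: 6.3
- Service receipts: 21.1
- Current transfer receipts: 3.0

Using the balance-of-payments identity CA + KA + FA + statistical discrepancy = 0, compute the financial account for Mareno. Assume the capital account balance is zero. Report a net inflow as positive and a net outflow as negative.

Goods balance = 129.2 - 54.8 = 74.4
Services balance = 21.1 - 41.5 = -20.4
Trade balance (goods + services) = 74.4 + (-20.4) = 54.0
Net primary income = 26.8 - 23.3 = 3.5
Net secondary income = 3.0 - 6.3 = -3.3
Current account = 54.0 + 3.5 + (-3.3) = 54.2
Financial account = -(54.2 + 3.2) = -57.4

-57.4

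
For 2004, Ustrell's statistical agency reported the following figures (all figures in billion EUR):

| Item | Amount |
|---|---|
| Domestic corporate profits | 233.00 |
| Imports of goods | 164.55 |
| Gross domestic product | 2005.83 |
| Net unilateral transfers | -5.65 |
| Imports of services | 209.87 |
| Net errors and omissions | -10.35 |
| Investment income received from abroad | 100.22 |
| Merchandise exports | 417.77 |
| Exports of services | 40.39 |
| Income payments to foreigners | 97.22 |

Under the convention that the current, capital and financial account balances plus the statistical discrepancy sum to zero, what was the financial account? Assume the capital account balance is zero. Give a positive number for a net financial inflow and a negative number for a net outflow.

Goods balance = 417.77 - 164.55 = 253.22
Services balance = 40.39 - 209.87 = -169.48
Trade balance (goods + services) = 253.22 + (-169.48) = 83.74
Net primary income = 100.22 - 97.22 = 3.00
Net secondary income = -5.65
Current account = 83.74 + 3.00 + (-5.65) = 81.09
Financial account = -(81.09 + (-10.35)) = -70.74

-70.74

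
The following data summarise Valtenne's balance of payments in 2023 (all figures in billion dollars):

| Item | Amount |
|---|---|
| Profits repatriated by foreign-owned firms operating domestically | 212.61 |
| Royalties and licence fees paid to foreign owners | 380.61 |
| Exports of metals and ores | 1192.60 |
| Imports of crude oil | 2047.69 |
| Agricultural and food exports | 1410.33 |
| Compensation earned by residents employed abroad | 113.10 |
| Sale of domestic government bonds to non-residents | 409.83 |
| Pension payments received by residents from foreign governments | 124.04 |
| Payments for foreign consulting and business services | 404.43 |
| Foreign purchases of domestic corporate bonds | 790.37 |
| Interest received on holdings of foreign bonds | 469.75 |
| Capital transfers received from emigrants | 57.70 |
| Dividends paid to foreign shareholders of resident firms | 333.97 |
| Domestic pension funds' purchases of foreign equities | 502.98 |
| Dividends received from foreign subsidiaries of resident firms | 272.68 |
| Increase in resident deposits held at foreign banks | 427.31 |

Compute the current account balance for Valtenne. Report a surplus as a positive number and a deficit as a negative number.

Goods: 1410.33 + 1192.60 - 2047.69 = 555.24
Services: -404.43 - 380.61 = -785.04
Primary income: 113.10 + 272.68 + 469.75 - 212.61 - 333.97 = 308.95
Secondary income: 124.04
Current account = 555.24 + (-785.04) + 308.95 + 124.04 = 203.19
(Excluded from the current account — financial account: sale of domestic government bonds to non-residents 409.83, foreign purchases of domestic corporate bonds 790.37, domestic pension funds' purchases of foreign equities 502.98, increase in resident deposits held at foreign banks 427.31; capital account: capital transfers received from emigrants 57.70.)

203.19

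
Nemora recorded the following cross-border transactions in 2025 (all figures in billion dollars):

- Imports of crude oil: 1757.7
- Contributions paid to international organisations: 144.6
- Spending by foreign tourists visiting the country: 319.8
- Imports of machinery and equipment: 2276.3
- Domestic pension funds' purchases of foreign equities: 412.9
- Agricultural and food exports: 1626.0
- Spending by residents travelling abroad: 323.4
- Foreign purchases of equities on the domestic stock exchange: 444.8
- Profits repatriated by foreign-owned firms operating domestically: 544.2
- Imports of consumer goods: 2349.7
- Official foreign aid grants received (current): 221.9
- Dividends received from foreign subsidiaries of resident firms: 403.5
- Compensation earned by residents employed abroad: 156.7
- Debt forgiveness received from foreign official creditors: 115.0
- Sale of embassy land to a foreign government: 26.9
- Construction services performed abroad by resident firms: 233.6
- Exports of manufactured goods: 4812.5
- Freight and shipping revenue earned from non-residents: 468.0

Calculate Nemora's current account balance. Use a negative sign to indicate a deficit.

Goods: -2349.7 + 4812.5 - 2276.3 + 1626.0 - 1757.7 = 54.8
Services: 233.6 - 323.4 + 468.0 + 319.8 = 698.0
Primary income: 403.5 - 544.2 + 156.7 = 16.0
Secondary income: 221.9 - 144.6 = 77.3
Current account = 54.8 + 698.0 + 16.0 + 77.3 = 846.1
(Excluded from the current account — financial account: domestic pension funds' purchases of foreign equities 412.9, foreign purchases of equities on the domestic stock exchange 444.8; capital account: debt forgiveness received from foreign official creditors 115.0, sale of embassy land to a foreign government 26.9.)

846.1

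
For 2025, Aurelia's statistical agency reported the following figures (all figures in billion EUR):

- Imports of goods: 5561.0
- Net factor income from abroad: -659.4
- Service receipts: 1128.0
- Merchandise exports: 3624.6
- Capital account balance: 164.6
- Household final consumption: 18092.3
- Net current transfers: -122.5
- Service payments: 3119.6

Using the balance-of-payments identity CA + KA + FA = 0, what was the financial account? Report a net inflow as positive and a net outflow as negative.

Goods balance = 3624.6 - 5561.0 = -1936.4
Services balance = 1128.0 - 3119.6 = -1991.6
Trade balance (goods + services) = -1936.4 + (-1991.6) = -3928.0
Net primary income = -659.4
Net secondary income = -122.5
Current account = -3928.0 + (-659.4) + (-122.5) = -4709.9
Financial account = -(-4709.9 + 164.6) = 4545.3

4545.3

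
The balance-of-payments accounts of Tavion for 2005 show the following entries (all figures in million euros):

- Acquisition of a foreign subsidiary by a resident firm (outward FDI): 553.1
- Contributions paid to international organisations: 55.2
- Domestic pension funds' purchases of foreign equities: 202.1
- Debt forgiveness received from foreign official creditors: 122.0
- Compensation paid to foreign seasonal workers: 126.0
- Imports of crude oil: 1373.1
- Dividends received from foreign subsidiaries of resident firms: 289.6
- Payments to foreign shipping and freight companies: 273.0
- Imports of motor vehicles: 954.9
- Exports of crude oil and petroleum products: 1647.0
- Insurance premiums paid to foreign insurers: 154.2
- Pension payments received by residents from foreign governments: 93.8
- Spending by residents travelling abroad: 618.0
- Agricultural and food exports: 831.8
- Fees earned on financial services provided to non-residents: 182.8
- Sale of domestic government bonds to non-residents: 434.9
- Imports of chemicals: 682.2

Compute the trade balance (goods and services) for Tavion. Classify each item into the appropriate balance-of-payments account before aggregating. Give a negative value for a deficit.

Goods: 1647.0 + 831.8 - 682.2 - 954.9 - 1373.1 = -531.4
Services: 182.8 - 273.0 - 154.2 - 618.0 = -862.4
Trade balance = -531.4 + (-862.4) = -1393.8
(Excluded from the trade balance — financial account: acquisition of a foreign subsidiary by a resident firm (outward FDI) 553.1, domestic pension funds' purchases of foreign equities 202.1, sale of domestic government bonds to non-residents 434.9; secondary income: contributions paid to international organisations 55.2, pension payments received by residents from foreign governments 93.8; capital account: debt forgiveness received from foreign official creditors 122.0; primary income: compensation paid to foreign seasonal workers 126.0, dividends received from foreign subsidiaries of resident firms 289.6.)

-1393.8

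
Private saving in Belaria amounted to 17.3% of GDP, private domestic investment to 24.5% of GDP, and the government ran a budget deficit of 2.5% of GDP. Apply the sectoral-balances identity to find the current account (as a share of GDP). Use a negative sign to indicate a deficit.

-9.7

By the sectoral-balances identity, CA = (S_private - I) + (T - G).
Private balance = 17.3 - 24.5 = -7.2
Government balance (T - G) = -2.5
CA = -7.2 + (-2.5) = -9.7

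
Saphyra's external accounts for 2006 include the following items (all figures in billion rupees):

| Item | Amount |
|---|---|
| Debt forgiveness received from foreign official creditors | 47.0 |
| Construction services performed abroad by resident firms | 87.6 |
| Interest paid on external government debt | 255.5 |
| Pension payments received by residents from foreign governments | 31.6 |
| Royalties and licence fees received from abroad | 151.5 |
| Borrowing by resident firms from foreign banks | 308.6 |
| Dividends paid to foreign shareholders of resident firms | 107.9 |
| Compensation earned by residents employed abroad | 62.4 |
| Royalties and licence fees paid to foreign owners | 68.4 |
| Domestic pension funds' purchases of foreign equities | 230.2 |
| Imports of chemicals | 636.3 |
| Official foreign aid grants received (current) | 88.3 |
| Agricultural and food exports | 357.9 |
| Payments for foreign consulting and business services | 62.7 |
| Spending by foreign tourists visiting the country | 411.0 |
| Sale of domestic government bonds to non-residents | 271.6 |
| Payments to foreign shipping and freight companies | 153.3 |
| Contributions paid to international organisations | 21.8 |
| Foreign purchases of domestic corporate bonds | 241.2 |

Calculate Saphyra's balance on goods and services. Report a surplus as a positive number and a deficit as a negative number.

Goods: -636.3 + 357.9 = -278.4
Services: -62.7 - 68.4 + 87.6 + 411.0 - 153.3 + 151.5 = 365.7
Trade balance = -278.4 + 365.7 = 87.3
(Excluded from the trade balance — capital account: debt forgiveness received from foreign official creditors 47.0; primary income: interest paid on external government debt 255.5, dividends paid to foreign shareholders of resident firms 107.9, compensation earned by residents employed abroad 62.4; secondary income: pension payments received by residents from foreign governments 31.6, official foreign aid grants received (current) 88.3, contributions paid to international organisations 21.8; financial account: borrowing by resident firms from foreign banks 308.6, domestic pension funds' purchases of foreign equities 230.2, sale of domestic government bonds to non-residents 271.6, foreign purchases of domestic corporate bonds 241.2.)

87.3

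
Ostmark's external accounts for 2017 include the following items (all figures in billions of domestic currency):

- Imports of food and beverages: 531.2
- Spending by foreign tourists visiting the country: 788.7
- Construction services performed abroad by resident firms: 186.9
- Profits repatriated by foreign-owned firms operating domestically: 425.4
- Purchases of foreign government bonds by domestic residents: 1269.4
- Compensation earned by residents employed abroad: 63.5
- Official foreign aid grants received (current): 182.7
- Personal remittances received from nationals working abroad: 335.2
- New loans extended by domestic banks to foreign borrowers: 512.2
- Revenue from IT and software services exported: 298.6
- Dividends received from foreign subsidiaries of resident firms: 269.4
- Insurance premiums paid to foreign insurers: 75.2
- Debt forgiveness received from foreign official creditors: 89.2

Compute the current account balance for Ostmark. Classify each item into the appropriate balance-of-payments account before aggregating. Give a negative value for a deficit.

Goods: -531.2
Services: 298.6 + 186.9 + 788.7 - 75.2 = 1199.0
Primary income: -425.4 + 63.5 + 269.4 = -92.5
Secondary income: 182.7 + 335.2 = 517.9
Current account = (-531.2) + 1199.0 + (-92.5) + 517.9 = 1093.2
(Excluded from the current account — financial account: purchases of foreign government bonds by domestic residents 1269.4, new loans extended by domestic banks to foreign borrowers 512.2; capital account: debt forgiveness received from foreign official creditors 89.2.)

1093.2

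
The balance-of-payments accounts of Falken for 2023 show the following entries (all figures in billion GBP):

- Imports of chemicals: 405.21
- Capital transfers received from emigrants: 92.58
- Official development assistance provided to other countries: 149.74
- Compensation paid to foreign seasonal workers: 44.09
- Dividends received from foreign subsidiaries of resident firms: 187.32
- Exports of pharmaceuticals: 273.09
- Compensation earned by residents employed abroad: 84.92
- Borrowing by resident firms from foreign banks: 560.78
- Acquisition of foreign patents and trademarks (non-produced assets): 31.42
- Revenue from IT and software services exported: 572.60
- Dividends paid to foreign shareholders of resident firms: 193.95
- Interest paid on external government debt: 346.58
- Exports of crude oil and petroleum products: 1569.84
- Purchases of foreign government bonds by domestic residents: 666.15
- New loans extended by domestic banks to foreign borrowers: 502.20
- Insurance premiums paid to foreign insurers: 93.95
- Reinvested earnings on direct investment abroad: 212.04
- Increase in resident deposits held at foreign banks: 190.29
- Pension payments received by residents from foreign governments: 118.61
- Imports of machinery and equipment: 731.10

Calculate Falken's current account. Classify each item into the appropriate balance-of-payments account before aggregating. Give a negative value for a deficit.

Goods: -731.10 + 1569.84 + 273.09 - 405.21 = 706.62
Services: -93.95 + 572.60 = 478.65
Primary income: 84.92 - 193.95 - 346.58 + 212.04 + 187.32 - 44.09 = -100.34
Secondary income: 118.61 - 149.74 = -31.13
Current account = 706.62 + 478.65 + (-100.34) + (-31.13) = 1053.80
(Excluded from the current account — capital account: capital transfers received from emigrants 92.58, acquisition of foreign patents and trademarks (non-produced assets) 31.42; financial account: borrowing by resident firms from foreign banks 560.78, purchases of foreign government bonds by domestic residents 666.15, new loans extended by domestic banks to foreign borrowers 502.20, increase in resident deposits held at foreign banks 190.29.)

1053.80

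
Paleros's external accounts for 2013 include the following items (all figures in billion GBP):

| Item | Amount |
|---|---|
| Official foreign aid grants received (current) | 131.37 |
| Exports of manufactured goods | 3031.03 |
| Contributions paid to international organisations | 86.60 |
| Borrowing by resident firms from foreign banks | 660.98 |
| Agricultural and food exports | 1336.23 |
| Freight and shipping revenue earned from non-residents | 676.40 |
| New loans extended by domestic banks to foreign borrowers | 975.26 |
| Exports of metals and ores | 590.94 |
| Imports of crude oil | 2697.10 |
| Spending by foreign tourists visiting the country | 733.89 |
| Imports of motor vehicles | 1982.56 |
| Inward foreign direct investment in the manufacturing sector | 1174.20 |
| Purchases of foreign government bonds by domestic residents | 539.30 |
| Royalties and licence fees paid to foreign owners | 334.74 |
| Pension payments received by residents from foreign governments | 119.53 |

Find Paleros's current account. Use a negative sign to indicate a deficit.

1518.39

Goods: -2697.10 - 1982.56 + 1336.23 + 590.94 + 3031.03 = 278.54
Services: 733.89 - 334.74 + 676.40 = 1075.55
Secondary income: -86.60 + 119.53 + 131.37 = 164.30
Current account = 278.54 + 1075.55 + 164.30 = 1518.39
(Excluded from the current account — financial account: borrowing by resident firms from foreign banks 660.98, new loans extended by domestic banks to foreign borrowers 975.26, inward foreign direct investment in the manufacturing sector 1174.20, purchases of foreign government bonds by domestic residents 539.30.)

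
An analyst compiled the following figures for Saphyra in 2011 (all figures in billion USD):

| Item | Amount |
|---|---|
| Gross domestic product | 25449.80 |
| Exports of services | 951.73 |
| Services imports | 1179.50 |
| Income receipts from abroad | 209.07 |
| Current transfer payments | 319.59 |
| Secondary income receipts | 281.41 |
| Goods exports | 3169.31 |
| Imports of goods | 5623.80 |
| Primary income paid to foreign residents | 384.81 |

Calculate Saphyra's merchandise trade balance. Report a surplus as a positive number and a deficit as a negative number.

-2454.49

Goods balance = 3169.31 - 5623.80 = -2454.49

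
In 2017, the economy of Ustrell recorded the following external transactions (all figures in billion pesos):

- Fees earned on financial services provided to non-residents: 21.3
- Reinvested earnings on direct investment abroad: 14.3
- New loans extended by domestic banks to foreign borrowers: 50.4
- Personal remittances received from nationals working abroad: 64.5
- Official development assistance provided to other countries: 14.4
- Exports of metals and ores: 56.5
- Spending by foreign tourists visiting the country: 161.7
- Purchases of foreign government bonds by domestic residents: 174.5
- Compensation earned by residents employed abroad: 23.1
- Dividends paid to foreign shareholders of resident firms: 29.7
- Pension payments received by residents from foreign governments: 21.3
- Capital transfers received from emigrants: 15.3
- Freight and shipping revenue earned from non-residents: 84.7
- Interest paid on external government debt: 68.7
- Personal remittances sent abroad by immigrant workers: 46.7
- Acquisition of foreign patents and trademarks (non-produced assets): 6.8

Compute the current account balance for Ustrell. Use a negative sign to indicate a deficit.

287.9

Goods: 56.5
Services: 84.7 + 161.7 + 21.3 = 267.7
Primary income: -29.7 + 14.3 + 23.1 - 68.7 = -61.0
Secondary income: -46.7 + 21.3 - 14.4 + 64.5 = 24.7
Current account = 56.5 + 267.7 + (-61.0) + 24.7 = 287.9
(Excluded from the current account — financial account: new loans extended by domestic banks to foreign borrowers 50.4, purchases of foreign government bonds by domestic residents 174.5; capital account: capital transfers received from emigrants 15.3, acquisition of foreign patents and trademarks (non-produced assets) 6.8.)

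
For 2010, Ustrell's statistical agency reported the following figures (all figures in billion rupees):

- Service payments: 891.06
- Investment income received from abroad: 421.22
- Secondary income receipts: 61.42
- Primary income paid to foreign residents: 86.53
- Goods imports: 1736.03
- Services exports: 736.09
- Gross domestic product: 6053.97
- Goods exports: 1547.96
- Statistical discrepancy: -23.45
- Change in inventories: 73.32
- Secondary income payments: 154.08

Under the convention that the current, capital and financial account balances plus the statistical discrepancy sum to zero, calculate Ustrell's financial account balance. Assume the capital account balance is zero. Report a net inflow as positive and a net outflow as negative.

124.46

Goods balance = 1547.96 - 1736.03 = -188.07
Services balance = 736.09 - 891.06 = -154.97
Trade balance (goods + services) = -188.07 + (-154.97) = -343.04
Net primary income = 421.22 - 86.53 = 334.69
Net secondary income = 61.42 - 154.08 = -92.66
Current account = -343.04 + 334.69 + (-92.66) = -101.01
Financial account = -(-101.01 + (-23.45)) = 124.46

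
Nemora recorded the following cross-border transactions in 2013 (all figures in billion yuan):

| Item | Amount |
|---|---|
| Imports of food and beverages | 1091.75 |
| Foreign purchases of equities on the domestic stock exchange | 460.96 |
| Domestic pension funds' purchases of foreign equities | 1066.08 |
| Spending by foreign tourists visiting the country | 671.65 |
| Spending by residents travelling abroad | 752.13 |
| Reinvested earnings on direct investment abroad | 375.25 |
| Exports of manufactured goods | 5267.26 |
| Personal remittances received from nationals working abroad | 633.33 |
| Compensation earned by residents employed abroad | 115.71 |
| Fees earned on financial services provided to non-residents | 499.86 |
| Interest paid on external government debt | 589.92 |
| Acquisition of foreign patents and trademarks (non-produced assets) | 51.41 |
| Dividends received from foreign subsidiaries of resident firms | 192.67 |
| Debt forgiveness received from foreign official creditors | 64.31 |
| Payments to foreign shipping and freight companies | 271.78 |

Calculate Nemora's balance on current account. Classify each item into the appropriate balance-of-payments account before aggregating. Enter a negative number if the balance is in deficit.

5050.15

Goods: -1091.75 + 5267.26 = 4175.51
Services: -271.78 + 671.65 - 752.13 + 499.86 = 147.60
Primary income: -589.92 + 192.67 + 375.25 + 115.71 = 93.71
Secondary income: 633.33
Current account = 4175.51 + 147.60 + 93.71 + 633.33 = 5050.15
(Excluded from the current account — financial account: foreign purchases of equities on the domestic stock exchange 460.96, domestic pension funds' purchases of foreign equities 1066.08; capital account: acquisition of foreign patents and trademarks (non-produced assets) 51.41, debt forgiveness received from foreign official creditors 64.31.)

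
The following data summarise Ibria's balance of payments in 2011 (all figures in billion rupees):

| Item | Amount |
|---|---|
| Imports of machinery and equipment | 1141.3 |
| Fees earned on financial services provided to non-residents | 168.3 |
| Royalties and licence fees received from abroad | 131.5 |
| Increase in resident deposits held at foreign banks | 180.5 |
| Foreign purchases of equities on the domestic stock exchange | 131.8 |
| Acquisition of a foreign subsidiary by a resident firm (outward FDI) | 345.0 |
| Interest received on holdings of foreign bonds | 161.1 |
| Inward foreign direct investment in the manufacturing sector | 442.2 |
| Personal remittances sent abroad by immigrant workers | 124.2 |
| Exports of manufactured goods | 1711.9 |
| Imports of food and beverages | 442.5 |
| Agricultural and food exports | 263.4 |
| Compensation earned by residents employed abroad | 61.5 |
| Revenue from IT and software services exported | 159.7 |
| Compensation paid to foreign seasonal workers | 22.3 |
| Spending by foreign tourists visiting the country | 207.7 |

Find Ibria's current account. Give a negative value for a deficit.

Goods: -1141.3 + 263.4 + 1711.9 - 442.5 = 391.5
Services: 207.7 + 159.7 + 168.3 + 131.5 = 667.2
Primary income: -22.3 + 61.5 + 161.1 = 200.3
Secondary income: -124.2
Current account = 391.5 + 667.2 + 200.3 + (-124.2) = 1134.8
(Excluded from the current account — financial account: increase in resident deposits held at foreign banks 180.5, foreign purchases of equities on the domestic stock exchange 131.8, acquisition of a foreign subsidiary by a resident firm (outward FDI) 345.0, inward foreign direct investment in the manufacturing sector 442.2.)

1134.8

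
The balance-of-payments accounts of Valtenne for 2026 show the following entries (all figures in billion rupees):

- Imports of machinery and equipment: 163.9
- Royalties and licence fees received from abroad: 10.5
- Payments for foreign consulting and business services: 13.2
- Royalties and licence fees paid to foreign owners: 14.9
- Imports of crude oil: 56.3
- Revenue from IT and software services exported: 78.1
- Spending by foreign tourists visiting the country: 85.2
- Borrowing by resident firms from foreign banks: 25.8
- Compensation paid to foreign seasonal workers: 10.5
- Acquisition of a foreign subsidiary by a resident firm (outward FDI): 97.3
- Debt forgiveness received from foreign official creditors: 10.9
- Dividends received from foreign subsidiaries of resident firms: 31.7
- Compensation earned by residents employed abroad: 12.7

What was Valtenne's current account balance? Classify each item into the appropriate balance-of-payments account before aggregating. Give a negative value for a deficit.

-40.6

Goods: -163.9 - 56.3 = -220.2
Services: 78.1 - 14.9 + 10.5 + 85.2 - 13.2 = 145.7
Primary income: -10.5 + 31.7 + 12.7 = 33.9
Current account = (-220.2) + 145.7 + 33.9 = -40.6
(Excluded from the current account — financial account: borrowing by resident firms from foreign banks 25.8, acquisition of a foreign subsidiary by a resident firm (outward FDI) 97.3; capital account: debt forgiveness received from foreign official creditors 10.9.)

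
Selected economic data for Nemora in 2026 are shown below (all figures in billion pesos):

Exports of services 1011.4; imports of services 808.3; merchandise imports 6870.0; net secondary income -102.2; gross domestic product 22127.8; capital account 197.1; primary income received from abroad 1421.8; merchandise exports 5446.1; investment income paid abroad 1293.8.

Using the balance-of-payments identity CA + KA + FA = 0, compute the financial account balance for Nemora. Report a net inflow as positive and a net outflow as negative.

997.9

Goods balance = 5446.1 - 6870.0 = -1423.9
Services balance = 1011.4 - 808.3 = 203.1
Trade balance (goods + services) = -1423.9 + 203.1 = -1220.8
Net primary income = 1421.8 - 1293.8 = 128.0
Net secondary income = -102.2
Current account = -1220.8 + 128.0 + (-102.2) = -1195.0
Financial account = -(-1195.0 + 197.1) = 997.9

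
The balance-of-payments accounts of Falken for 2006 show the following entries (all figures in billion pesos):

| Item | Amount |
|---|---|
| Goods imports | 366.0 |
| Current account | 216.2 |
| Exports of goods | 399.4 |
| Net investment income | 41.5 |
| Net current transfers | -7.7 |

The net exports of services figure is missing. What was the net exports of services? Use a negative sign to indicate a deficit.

Current account = goods balance + services balance + net primary income + net secondary income
Sum of the known components = 67.2
Net exports of services = CA - (known components) = 216.2 - 67.2 = 149.0

149.0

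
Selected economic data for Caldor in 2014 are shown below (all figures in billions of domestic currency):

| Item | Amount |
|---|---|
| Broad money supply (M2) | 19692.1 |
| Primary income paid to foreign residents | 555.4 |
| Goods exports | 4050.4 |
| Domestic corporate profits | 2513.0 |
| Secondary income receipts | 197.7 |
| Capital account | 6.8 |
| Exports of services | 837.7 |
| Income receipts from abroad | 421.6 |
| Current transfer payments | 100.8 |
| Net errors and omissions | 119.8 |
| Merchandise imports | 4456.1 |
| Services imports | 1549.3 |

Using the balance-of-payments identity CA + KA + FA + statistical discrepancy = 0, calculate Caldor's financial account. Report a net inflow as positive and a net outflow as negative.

1027.6

Goods balance = 4050.4 - 4456.1 = -405.7
Services balance = 837.7 - 1549.3 = -711.6
Trade balance (goods + services) = -405.7 + (-711.6) = -1117.3
Net primary income = 421.6 - 555.4 = -133.8
Net secondary income = 197.7 - 100.8 = 96.9
Current account = -1117.3 + (-133.8) + 96.9 = -1154.2
Financial account = -(-1154.2 + 6.8 + 119.8) = 1027.6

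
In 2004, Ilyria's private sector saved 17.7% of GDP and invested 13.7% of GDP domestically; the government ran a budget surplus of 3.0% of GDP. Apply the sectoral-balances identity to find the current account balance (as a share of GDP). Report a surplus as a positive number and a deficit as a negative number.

By the sectoral-balances identity, CA = (S_private - I) + (T - G).
Private balance = 17.7 - 13.7 = 4.0
Government balance (T - G) = 3.0
CA = 4.0 + 3.0 = 7.0

7.0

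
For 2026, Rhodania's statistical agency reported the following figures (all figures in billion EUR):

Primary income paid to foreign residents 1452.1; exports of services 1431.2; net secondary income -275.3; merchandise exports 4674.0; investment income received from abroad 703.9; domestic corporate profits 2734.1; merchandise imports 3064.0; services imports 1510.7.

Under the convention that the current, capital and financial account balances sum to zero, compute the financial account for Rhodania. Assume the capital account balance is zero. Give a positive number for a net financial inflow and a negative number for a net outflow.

-507.0

Goods balance = 4674.0 - 3064.0 = 1610.0
Services balance = 1431.2 - 1510.7 = -79.5
Trade balance (goods + services) = 1610.0 + (-79.5) = 1530.5
Net primary income = 703.9 - 1452.1 = -748.2
Net secondary income = -275.3
Current account = 1530.5 + (-748.2) + (-275.3) = 507.0
Financial account = -(507.0) = -507.0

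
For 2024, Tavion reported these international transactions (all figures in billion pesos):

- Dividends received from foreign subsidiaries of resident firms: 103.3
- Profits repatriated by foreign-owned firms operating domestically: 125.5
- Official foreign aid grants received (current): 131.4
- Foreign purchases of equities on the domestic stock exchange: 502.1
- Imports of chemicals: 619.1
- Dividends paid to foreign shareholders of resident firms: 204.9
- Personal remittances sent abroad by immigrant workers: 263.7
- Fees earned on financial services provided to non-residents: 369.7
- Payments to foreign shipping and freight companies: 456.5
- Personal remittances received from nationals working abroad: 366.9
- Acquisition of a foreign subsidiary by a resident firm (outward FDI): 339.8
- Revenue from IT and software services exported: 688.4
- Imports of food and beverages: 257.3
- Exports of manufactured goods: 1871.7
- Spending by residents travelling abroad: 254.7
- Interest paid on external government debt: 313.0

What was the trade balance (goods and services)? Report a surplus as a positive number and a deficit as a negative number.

1342.2

Goods: -257.3 - 619.1 + 1871.7 = 995.3
Services: -456.5 + 369.7 - 254.7 + 688.4 = 346.9
Trade balance = 995.3 + 346.9 = 1342.2
(Excluded from the trade balance — primary income: dividends received from foreign subsidiaries of resident firms 103.3, profits repatriated by foreign-owned firms operating domestically 125.5, dividends paid to foreign shareholders of resident firms 204.9, interest paid on external government debt 313.0; secondary income: official foreign aid grants received (current) 131.4, personal remittances sent abroad by immigrant workers 263.7, personal remittances received from nationals working abroad 366.9; financial account: foreign purchases of equities on the domestic stock exchange 502.1, acquisition of a foreign subsidiary by a resident firm (outward FDI) 339.8.)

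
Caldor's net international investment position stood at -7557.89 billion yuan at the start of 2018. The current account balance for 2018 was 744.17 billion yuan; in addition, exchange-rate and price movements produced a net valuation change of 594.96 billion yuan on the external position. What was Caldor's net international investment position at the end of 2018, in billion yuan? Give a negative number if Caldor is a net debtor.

-6218.76

Change in NIIP = current account + net valuation change = 744.17 + 594.96 = 1339.13
End-of-year NIIP = -7557.89 + 1339.13 = -6218.76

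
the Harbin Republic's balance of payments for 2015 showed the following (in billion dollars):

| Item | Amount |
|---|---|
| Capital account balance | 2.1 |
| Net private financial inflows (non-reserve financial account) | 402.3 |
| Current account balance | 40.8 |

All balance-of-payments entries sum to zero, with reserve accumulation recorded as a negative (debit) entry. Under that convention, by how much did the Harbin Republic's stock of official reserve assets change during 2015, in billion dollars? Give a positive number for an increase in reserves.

Official reserve transactions balance = -(40.8 + 2.1 + 402.3) = -445.2
An accumulation of reserves is recorded as a debit (negative entry), so the change in the stock of reserves is the negative of that balance.
Change in official reserves = -(-445.2) = 445.2

445.2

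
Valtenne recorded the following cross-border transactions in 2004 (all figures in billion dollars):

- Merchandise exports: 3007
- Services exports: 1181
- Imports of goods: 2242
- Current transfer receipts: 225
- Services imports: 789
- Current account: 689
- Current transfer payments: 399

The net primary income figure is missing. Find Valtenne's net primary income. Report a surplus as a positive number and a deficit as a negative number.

Current account = goods balance + services balance + net primary income + net secondary income
Sum of the known components = 983
Net primary income = CA - (known components) = 689 - 983 = -294

-294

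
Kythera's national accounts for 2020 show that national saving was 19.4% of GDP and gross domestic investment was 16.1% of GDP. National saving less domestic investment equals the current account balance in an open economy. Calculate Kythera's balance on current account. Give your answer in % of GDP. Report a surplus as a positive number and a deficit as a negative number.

CA = S - I = 19.4 - 16.1 = 3.3

3.3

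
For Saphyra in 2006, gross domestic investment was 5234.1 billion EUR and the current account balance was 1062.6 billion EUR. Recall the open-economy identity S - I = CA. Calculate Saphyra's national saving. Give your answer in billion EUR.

6296.7

S - I = CA (net lending to the rest of the world).
S = I + CA = 5234.1 + 1062.6 = 6296.7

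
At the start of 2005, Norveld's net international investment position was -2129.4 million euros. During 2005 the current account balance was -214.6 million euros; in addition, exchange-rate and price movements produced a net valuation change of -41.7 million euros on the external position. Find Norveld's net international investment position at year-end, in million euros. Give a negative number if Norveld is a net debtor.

-2385.7

Change in NIIP = current account + net valuation change = -214.6 + (-41.7) = -256.3
End-of-year NIIP = -2129.4 + (-256.3) = -2385.7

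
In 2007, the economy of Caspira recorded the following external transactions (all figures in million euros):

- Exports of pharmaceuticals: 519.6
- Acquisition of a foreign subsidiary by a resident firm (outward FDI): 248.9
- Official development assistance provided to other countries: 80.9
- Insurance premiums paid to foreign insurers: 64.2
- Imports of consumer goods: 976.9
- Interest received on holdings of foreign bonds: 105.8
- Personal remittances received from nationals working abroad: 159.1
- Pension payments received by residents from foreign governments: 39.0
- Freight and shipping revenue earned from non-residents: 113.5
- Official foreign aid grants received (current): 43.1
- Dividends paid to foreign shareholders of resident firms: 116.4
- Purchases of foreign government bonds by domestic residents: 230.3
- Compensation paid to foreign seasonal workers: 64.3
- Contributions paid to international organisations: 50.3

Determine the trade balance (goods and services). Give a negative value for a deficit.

-408.0

Goods: -976.9 + 519.6 = -457.3
Services: -64.2 + 113.5 = 49.3
Trade balance = -457.3 + 49.3 = -408.0
(Excluded from the trade balance — financial account: acquisition of a foreign subsidiary by a resident firm (outward FDI) 248.9, purchases of foreign government bonds by domestic residents 230.3; secondary income: official development assistance provided to other countries 80.9, personal remittances received from nationals working abroad 159.1, pension payments received by residents from foreign governments 39.0, official foreign aid grants received (current) 43.1, contributions paid to international organisations 50.3; primary income: interest received on holdings of foreign bonds 105.8, dividends paid to foreign shareholders of resident firms 116.4, compensation paid to foreign seasonal workers 64.3.)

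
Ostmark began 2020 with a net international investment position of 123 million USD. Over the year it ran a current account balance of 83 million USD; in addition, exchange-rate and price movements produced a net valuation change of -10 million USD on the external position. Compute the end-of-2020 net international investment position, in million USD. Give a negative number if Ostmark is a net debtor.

Change in NIIP = current account + net valuation change = 83 + (-10) = 73
End-of-year NIIP = 123 + 73 = 196

196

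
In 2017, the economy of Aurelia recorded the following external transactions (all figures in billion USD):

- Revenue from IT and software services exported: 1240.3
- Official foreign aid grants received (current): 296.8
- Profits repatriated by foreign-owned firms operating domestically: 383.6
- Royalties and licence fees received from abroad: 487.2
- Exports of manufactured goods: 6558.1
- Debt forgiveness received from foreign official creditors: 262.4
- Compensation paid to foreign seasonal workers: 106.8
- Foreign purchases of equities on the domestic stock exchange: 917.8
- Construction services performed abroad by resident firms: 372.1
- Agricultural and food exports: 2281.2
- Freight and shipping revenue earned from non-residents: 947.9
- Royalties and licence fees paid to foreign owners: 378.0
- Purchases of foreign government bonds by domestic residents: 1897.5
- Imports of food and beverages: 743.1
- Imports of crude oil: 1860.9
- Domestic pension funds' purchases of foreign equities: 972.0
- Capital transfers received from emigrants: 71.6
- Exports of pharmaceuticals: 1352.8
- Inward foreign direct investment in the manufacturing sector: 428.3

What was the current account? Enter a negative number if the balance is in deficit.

Goods: 1352.8 + 2281.2 - 1860.9 + 6558.1 - 743.1 = 7588.1
Services: -378.0 + 1240.3 + 487.2 + 947.9 + 372.1 = 2669.5
Primary income: -106.8 - 383.6 = -490.4
Secondary income: 296.8
Current account = 7588.1 + 2669.5 + (-490.4) + 296.8 = 10064.0
(Excluded from the current account — capital account: debt forgiveness received from foreign official creditors 262.4, capital transfers received from emigrants 71.6; financial account: foreign purchases of equities on the domestic stock exchange 917.8, purchases of foreign government bonds by domestic residents 1897.5, domestic pension funds' purchases of foreign equities 972.0, inward foreign direct investment in the manufacturing sector 428.3.)

10064.0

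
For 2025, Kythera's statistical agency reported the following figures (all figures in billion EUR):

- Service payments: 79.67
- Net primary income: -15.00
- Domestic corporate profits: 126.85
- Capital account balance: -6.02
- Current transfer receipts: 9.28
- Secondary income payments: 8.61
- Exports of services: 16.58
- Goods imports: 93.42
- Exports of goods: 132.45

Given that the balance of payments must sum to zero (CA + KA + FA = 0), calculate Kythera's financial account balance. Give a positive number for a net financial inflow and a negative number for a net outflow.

Goods balance = 132.45 - 93.42 = 39.03
Services balance = 16.58 - 79.67 = -63.09
Trade balance (goods + services) = 39.03 + (-63.09) = -24.06
Net primary income = -15.00
Net secondary income = 9.28 - 8.61 = 0.67
Current account = -24.06 + (-15.00) + 0.67 = -38.39
Financial account = -(-38.39 + (-6.02)) = 44.41

44.41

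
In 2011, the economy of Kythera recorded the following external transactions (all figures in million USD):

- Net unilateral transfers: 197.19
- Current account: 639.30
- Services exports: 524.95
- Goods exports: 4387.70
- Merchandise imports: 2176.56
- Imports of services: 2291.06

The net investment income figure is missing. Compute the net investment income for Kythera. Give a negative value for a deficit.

Current account = goods balance + services balance + net primary income + net secondary income
Sum of the known components = 642.22
Net investment income = CA - (known components) = 639.30 - 642.22 = -2.92

-2.92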